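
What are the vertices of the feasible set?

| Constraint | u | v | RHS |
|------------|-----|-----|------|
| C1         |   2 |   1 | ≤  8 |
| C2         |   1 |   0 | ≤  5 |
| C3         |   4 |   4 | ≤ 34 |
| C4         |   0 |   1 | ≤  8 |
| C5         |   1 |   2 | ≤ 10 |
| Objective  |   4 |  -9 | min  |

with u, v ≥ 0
Each vertex is the intersection of two constraint boundaries that also satisfies all remaining constraints:
  u = 0 and v = 0 → (0, 0)
  2u + v = 8 and v = 0 → (4, 0)
  2u + v = 8 and u + 2v = 10 → (2, 4)
  u + 2v = 10 and u = 0 → (0, 5)

Vertices: (0, 0), (4, 0), (2, 4), (0, 5)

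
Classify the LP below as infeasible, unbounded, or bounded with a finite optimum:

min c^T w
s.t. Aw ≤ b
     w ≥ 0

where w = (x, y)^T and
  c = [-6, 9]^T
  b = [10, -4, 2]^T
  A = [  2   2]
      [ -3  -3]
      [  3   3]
One constraint requires 3x + 3y ≤ 2, while the constraint -3x - 3y ≤ -4 is equivalent to 3x + 3y ≥ 4. Together they would need 4 ≤ 3x + 3y ≤ 2, which is impossible since 4 > 2. No point satisfies all constraints.

The feasible region is empty; the LP is infeasible.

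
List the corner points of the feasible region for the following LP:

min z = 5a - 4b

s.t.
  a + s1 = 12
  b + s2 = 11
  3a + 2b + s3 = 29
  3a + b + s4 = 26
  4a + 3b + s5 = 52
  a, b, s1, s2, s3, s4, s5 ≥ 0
Each vertex is the intersection of two constraint boundaries that also satisfies all remaining constraints:
  a = 0 and b = 0 → (0, 0)
  3a + b = 26 and b = 0 → (8.667, 0)
  3a + 2b = 29 and 3a + b = 26 → (7.667, 3)
  b = 11 and 3a + 2b = 29 → (2.333, 11)
  b = 11 and a = 0 → (0, 11)

Vertices: (0, 0), (8.667, 0), (7.667, 3), (2.333, 11), (0, 11)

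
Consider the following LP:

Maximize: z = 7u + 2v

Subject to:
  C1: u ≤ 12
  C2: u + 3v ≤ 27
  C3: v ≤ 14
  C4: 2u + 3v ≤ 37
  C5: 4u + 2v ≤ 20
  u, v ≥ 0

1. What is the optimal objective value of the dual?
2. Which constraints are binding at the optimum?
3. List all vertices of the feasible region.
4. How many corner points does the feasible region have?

1. 35 (by strong duality, equal to the primal optimum)
2. C5, v ≥ 0
3. (0, 0), (5, 0), (0.6, 8.8), (0, 9)
4. 4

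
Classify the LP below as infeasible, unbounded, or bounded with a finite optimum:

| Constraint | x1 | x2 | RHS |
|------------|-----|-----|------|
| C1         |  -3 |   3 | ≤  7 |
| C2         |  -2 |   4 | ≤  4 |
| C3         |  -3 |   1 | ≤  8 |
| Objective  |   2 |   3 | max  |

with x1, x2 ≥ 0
Feasible point: (0, 0) satisfies every constraint, so the LP is feasible.
Direction d = (1, 0): for each constraint row a, a·d ≤ 0 —
  (-3)(1) + (3)(0) = -3 ≤ 0
  (-2)(1) + (4)(0) = -2 ≤ 0
  (-3)(1) + (1)(0) = -3 ≤ 0
and d ≥ 0, so (0, 0) + t·d stays feasible for every t ≥ 0. Along this ray z = 2x1 + 3x2 changes by 2 per unit t, so z → +∞.

Unbounded — the objective can increase without bound over the feasible region.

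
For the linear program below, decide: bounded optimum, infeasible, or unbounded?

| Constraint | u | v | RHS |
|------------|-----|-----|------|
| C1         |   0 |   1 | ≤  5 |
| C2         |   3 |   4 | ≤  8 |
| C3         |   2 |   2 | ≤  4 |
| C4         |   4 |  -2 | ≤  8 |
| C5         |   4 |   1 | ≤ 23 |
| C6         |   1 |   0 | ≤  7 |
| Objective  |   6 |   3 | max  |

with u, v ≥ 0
The point (2, 0) satisfies every constraint, so the LP is feasible; the constraints give u ≤ 7 and v ≤ 5, which with u, v ≥ 0 keep the feasible region inside a bounded box. A feasible, bounded LP attains a finite optimum at a vertex.

Evaluating z = 6u + 3v at each vertex:
  (0, 0): z = 0
  (2, 0): z = 12
  (0, 2): z = 6

Bounded optimum: z* = 12 at (2, 0).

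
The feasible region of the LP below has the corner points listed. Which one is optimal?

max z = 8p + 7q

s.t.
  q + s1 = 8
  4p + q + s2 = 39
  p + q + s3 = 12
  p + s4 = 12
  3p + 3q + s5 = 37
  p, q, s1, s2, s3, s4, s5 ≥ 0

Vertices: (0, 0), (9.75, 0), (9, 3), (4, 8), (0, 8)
Evaluating z = 8p + 7q at each vertex:
  (0, 0): z = 0
  (9.75, 0): z = 78
  (9, 3): z = 93
  (4, 8): z = 88
  (0, 8): z = 56

The largest value is z = 93, attained at (9, 3).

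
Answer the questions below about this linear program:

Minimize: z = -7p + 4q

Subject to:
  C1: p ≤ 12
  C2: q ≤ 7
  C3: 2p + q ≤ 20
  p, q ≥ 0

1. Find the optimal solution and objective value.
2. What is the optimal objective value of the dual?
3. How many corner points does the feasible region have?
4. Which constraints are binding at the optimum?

1. p = 10, q = 0, z = -70
2. -70 (by strong duality, equal to the primal optimum)
3. 4
4. C3, q ≥ 0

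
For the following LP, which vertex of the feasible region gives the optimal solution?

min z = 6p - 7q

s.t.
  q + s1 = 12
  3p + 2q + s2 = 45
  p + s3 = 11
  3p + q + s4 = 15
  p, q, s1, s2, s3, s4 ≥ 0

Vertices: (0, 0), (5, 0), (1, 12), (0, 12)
Evaluating z = 6p - 7q at each vertex:
  (0, 0): z = 0
  (5, 0): z = 30
  (1, 12): z = -78
  (0, 12): z = -84

The smallest value is z = -84, attained at (0, 12).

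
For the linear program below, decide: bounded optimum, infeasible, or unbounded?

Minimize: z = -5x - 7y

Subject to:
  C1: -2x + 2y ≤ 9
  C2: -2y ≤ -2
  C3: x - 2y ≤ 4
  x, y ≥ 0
Feasible point: (0, 1) satisfies every constraint, so the LP is feasible.
Direction d = (1, 1): for each constraint row a, a·d ≤ 0 —
  (-2)(1) + (2)(1) = 0 ≤ 0
  (0)(1) + (-2)(1) = -2 ≤ 0
  (1)(1) + (-2)(1) = -1 ≤ 0
and d ≥ 0, so (0, 1) + t·d stays feasible for every t ≥ 0. Along this ray z = -5x - 7y changes by -12 per unit t, so z → −∞.

The LP is unbounded; z can be made arbitrarily small.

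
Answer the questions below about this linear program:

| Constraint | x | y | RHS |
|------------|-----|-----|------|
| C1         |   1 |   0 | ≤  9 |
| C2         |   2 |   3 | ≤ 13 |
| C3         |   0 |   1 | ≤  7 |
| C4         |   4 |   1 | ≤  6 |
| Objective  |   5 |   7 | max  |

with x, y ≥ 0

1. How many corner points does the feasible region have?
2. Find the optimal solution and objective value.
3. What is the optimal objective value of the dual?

1. 4
2. x = 0.5, y = 4, z = 30.5
3. 30.5 (by strong duality, equal to the primal optimum)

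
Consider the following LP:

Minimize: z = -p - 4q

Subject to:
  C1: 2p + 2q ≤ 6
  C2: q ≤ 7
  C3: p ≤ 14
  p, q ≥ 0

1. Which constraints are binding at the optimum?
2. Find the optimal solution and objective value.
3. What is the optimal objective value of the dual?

1. C1, p ≥ 0
2. p = 0, q = 3, z = -12
3. -12 (by strong duality, equal to the primal optimum)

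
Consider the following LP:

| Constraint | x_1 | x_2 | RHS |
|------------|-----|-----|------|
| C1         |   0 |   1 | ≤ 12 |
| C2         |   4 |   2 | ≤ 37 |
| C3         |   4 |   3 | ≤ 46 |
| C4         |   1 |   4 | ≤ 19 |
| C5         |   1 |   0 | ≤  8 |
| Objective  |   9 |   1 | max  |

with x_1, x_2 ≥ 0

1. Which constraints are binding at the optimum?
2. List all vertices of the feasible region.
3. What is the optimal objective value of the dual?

1. C2, C5
2. (0, 0), (8, 0), (8, 2.5), (7.857, 2.786), (0, 4.75)
3. 74.5 (by strong duality, equal to the primal optimum)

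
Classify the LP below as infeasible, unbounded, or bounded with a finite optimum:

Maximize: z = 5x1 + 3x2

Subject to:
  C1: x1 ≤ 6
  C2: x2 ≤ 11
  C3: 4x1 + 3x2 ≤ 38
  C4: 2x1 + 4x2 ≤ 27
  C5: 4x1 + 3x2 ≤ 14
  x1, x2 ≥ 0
The point (3.5, 0) satisfies every constraint, so the LP is feasible; the constraints give x1 ≤ 6 and x2 ≤ 11, which with x1, x2 ≥ 0 keep the feasible region inside a bounded box. A feasible, bounded LP attains a finite optimum at a vertex.

Evaluating z = 5x1 + 3x2 at each vertex:
  (0, 0): z = 0
  (3.5, 0): z = 17.5
  (0, 4.667): z = 14

Bounded optimum: z* = 17.5 at (3.5, 0).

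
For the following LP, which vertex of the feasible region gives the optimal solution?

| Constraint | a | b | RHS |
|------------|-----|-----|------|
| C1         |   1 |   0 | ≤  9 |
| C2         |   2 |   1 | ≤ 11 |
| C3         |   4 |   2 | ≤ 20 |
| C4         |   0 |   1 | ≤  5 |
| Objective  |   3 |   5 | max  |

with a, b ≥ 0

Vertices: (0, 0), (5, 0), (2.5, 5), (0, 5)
Evaluating z = 3a + 5b at each vertex:
  (0, 0): z = 0
  (5, 0): z = 15
  (2.5, 5): z = 32.5
  (0, 5): z = 25

The largest value is z = 32.5, attained at (2.5, 5).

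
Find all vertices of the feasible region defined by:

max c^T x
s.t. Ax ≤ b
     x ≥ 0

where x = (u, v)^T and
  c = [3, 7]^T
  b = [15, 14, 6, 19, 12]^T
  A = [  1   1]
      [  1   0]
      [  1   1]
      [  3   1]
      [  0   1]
Each vertex is the intersection of two constraint boundaries that also satisfies all remaining constraints:
  u = 0 and v = 0 → (0, 0)
  u + v = 6 and v = 0 → (6, 0)
  u + v = 6 and u = 0 → (0, 6)

Vertices: (0, 0), (6, 0), (0, 6)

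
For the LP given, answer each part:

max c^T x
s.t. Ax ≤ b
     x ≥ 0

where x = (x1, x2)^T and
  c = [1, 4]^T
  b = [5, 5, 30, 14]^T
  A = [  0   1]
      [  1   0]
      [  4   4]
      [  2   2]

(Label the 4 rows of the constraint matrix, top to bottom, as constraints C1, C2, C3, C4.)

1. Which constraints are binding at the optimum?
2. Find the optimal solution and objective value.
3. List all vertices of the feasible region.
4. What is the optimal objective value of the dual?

1. C1, C4
2. x1 = 2, x2 = 5, z = 22
3. (0, 0), (5, 0), (5, 2), (2, 5), (0, 5)
4. 22 (by strong duality, equal to the primal optimum)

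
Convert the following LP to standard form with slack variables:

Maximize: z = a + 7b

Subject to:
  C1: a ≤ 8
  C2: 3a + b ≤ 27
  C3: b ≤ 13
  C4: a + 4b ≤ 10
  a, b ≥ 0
max z = a + 7b

s.t.
  a + s1 = 8
  3a + b + s2 = 27
  b + s3 = 13
  a + 4b + s4 = 10
  a, b, s1, s2, s3, s4 ≥ 0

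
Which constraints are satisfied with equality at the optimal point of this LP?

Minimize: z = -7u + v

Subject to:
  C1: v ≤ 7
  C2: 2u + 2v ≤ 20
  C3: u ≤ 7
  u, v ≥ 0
Optimal: u = 7, v = 0
Slack at optimum:
  C1: slack = 7
  C2: slack = 6
  C3: slack = 0 (binding)
  u ≥ 0: u = 7
  v ≥ 0: v = 0 (binding)
Binding constraints: C3, v ≥ 0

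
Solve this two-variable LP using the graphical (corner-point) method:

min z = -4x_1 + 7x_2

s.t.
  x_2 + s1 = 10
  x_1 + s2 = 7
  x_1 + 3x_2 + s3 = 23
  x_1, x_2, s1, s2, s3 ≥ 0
x_1 = 7, x_2 = 0, z = -28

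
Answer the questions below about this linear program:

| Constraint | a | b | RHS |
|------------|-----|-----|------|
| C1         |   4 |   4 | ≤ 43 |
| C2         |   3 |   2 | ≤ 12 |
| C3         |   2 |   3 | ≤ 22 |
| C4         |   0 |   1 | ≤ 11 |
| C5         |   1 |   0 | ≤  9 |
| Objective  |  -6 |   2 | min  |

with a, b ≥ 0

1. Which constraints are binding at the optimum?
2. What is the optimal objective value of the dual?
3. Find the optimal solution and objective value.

1. C2, b ≥ 0
2. -24 (by strong duality, equal to the primal optimum)
3. a = 4, b = 0, z = -24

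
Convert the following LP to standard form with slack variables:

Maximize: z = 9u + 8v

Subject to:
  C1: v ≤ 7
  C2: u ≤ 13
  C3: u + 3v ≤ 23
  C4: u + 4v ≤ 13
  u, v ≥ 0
max z = 9u + 8v

s.t.
  v + s1 = 7
  u + s2 = 13
  u + 3v + s3 = 23
  u + 4v + s4 = 13
  u, v, s1, s2, s3, s4 ≥ 0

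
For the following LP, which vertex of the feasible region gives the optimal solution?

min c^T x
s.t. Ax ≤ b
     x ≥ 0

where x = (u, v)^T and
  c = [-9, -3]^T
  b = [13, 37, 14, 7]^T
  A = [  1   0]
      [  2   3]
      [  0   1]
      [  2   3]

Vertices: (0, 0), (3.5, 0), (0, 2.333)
Evaluating z = -9u - 3v at each vertex:
  (0, 0): z = 0
  (3.5, 0): z = -31.5
  (0, 2.333): z = -7

The smallest value is z = -31.5, attained at (3.5, 0).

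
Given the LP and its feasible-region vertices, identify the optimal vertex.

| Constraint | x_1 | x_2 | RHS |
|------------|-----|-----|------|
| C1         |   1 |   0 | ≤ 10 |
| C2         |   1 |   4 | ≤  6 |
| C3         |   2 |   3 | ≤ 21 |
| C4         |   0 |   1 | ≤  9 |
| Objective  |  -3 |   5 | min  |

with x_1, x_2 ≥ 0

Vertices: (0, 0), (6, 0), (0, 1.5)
Evaluating z = -3x_1 + 5x_2 at each vertex:
  (0, 0): z = 0
  (6, 0): z = -18
  (0, 1.5): z = 7.5

The smallest value is z = -18, attained at (6, 0).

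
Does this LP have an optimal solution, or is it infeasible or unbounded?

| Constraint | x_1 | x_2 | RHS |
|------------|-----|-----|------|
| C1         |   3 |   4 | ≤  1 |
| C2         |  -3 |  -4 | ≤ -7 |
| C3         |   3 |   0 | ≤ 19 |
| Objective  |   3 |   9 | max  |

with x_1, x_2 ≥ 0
C1 requires 3x_1 + 4x_2 ≤ 1, while C2 (-3x_1 - 4x_2 ≤ -7) is equivalent to 3x_1 + 4x_2 ≥ 7. Together they would need 7 ≤ 3x_1 + 4x_2 ≤ 1, which is impossible since 7 > 1. No point satisfies all constraints.

The feasible region is empty; the LP is infeasible.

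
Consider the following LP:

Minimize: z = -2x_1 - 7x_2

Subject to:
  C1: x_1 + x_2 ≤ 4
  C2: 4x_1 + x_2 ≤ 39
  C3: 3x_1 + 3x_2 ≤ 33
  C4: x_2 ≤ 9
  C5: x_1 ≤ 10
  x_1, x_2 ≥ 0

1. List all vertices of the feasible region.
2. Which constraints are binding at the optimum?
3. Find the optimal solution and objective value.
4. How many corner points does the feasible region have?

1. (0, 0), (4, 0), (0, 4)
2. C1, x_1 ≥ 0
3. x_1 = 0, x_2 = 4, z = -28
4. 3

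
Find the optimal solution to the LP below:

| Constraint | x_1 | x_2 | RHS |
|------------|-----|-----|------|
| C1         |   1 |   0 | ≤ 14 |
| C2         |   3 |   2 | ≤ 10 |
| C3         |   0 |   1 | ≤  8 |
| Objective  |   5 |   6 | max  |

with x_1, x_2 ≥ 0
Each vertex is the intersection of two constraint boundaries that also satisfies all remaining constraints:
  x_1 = 0 and x_2 = 0 → (0, 0)
  3x_1 + 2x_2 = 10 and x_2 = 0 → (3.333, 0)
  3x_1 + 2x_2 = 10 and x_1 = 0 → (0, 5)

Evaluating z = 5x_1 + 6x_2 at each vertex:
  (0, 0): z = 0
  (3.333, 0): z = 16.67
  (0, 5): z = 30

The maximum is at (0, 5) with z = 30.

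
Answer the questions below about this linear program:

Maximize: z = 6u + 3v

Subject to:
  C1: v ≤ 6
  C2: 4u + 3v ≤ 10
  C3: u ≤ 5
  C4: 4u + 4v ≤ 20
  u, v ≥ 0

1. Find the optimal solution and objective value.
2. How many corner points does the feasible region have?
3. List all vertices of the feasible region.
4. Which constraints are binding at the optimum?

1. u = 2.5, v = 0, z = 15
2. 3
3. (0, 0), (2.5, 0), (0, 3.333)
4. C2, v ≥ 0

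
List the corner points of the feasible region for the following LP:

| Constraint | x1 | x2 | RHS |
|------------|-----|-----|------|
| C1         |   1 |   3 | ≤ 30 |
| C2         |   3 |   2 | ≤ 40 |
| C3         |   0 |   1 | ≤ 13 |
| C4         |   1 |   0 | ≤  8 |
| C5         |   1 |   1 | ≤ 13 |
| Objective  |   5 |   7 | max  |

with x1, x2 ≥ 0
Each vertex is the intersection of two constraint boundaries that also satisfies all remaining constraints:
  x1 = 0 and x2 = 0 → (0, 0)
  x1 = 8 and x2 = 0 → (8, 0)
  x1 = 8 and x1 + x2 = 13 → (8, 5)
  x1 + 3x2 = 30 and x1 + x2 = 13 → (4.5, 8.5)
  x1 + 3x2 = 30 and x1 = 0 → (0, 10)

Vertices: (0, 0), (8, 0), (8, 5), (4.5, 8.5), (0, 10)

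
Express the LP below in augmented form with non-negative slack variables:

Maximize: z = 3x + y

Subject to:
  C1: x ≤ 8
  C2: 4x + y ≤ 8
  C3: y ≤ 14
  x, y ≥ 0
max z = 3x + y

s.t.
  x + s1 = 8
  4x + y + s2 = 8
  y + s3 = 14
  x, y, s1, s2, s3 ≥ 0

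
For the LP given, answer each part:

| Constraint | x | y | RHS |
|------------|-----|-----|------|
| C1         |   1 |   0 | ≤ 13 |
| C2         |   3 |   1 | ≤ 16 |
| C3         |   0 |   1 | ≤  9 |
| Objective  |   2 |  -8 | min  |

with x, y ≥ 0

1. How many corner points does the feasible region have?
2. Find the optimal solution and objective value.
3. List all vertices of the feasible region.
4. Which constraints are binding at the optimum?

1. 4
2. x = 0, y = 9, z = -72
3. (0, 0), (5.333, 0), (2.333, 9), (0, 9)
4. C3, x ≥ 0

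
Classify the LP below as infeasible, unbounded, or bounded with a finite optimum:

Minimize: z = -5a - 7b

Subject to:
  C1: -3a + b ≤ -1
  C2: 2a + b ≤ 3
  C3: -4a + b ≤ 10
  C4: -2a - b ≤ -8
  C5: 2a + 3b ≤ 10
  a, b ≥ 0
C2 requires 2a + b ≤ 3, while C4 (-2a - b ≤ -8) is equivalent to 2a + b ≥ 8. Together they would need 8 ≤ 2a + b ≤ 3, which is impossible since 8 > 3. No point satisfies all constraints.

Infeasible — the constraint set is empty.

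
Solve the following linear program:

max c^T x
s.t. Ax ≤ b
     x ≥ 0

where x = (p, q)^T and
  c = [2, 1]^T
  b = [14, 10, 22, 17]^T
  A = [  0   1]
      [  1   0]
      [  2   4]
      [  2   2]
Each vertex is the intersection of two constraint boundaries that also satisfies all remaining constraints:
  p = 0 and q = 0 → (0, 0)
  2p + 2q = 17 and q = 0 → (8.5, 0)
  2p + 4q = 22 and 2p + 2q = 17 → (6, 2.5)
  2p + 4q = 22 and p = 0 → (0, 5.5)

Evaluating z = 2p + q at each vertex:
  (0, 0): z = 0
  (8.5, 0): z = 17
  (6, 2.5): z = 14.5
  (0, 5.5): z = 5.5

The maximum is at (8.5, 0) with z = 17.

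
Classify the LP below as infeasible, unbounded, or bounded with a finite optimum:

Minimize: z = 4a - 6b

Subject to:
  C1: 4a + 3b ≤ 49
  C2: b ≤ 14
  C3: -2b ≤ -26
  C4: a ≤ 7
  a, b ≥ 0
The point (0, 14) satisfies every constraint, so the LP is feasible; the constraints give a ≤ 7 and b ≤ 14, which with a, b ≥ 0 keep the feasible region inside a bounded box. A feasible, bounded LP attains a finite optimum at a vertex.

Bounded optimum: z* = -84 at (0, 14).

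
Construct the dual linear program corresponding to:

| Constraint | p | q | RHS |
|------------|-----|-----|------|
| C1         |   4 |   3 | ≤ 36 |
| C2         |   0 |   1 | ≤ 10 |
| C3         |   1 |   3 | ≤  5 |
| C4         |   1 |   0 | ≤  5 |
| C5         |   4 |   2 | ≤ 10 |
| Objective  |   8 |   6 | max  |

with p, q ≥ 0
Minimize: z = 36y1 + 10y2 + 5y3 + 5y4 + 10y5

Subject to:
  C1: -4y1 - y3 - y4 - 4y5 ≤ -8
  C2: -3y1 - y2 - 3y3 - 2y5 ≤ -6
  y1, y2, y3, y4, y5 ≥ 0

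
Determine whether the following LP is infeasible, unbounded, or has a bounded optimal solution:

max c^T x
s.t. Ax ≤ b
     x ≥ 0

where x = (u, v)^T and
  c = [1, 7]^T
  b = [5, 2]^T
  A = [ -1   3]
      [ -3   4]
Feasible point: (0, 0) satisfies every constraint, so the LP is feasible.
Direction d = (1, 0): for each constraint row a, a·d ≤ 0 —
  (-1)(1) + (3)(0) = -1 ≤ 0
  (-3)(1) + (4)(0) = -3 ≤ 0
and d ≥ 0, so (0, 0) + t·d stays feasible for every t ≥ 0. Along this ray z = u + 7v changes by 1 per unit t, so z → +∞.

Unbounded: there is a feasible ray along which z → +∞.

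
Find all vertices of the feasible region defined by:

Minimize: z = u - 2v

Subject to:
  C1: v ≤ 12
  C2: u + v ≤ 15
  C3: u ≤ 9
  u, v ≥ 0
Each vertex is the intersection of two constraint boundaries that also satisfies all remaining constraints:
  u = 0 and v = 0 → (0, 0)
  u = 9 and v = 0 → (9, 0)
  u + v = 15 and u = 9 → (9, 6)
  v = 12 and u + v = 15 → (3, 12)
  v = 12 and u = 0 → (0, 12)

Vertices: (0, 0), (9, 0), (9, 6), (3, 12), (0, 12)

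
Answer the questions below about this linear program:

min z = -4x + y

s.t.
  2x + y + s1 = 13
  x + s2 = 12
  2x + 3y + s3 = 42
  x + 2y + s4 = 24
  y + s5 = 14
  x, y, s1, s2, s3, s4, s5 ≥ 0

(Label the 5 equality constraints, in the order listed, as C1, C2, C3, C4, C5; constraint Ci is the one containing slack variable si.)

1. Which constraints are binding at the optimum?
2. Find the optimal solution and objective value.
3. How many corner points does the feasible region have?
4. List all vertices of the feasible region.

1. C1, y ≥ 0
2. x = 6.5, y = 0, z = -26
3. 4
4. (0, 0), (6.5, 0), (0.6667, 11.67), (0, 12)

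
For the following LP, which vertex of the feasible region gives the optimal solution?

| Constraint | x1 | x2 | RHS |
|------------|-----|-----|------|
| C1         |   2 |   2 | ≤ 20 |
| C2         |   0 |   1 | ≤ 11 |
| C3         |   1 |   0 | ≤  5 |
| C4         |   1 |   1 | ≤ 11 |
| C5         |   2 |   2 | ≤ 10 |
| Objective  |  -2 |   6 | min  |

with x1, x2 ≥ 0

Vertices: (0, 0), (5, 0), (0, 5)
(5, 0) with z = -10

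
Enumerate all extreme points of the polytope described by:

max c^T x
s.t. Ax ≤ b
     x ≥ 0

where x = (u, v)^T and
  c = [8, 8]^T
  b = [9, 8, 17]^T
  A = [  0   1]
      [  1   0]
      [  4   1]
Each vertex is the intersection of two constraint boundaries that also satisfies all remaining constraints:
  u = 0 and v = 0 → (0, 0)
  4u + v = 17 and v = 0 → (4.25, 0)
  v = 9 and 4u + v = 17 → (2, 9)
  v = 9 and u = 0 → (0, 9)

Vertices: (0, 0), (4.25, 0), (2, 9), (0, 9)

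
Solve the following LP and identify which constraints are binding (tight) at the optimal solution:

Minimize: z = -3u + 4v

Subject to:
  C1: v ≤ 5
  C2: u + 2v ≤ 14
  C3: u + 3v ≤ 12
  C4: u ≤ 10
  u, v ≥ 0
Optimal: u = 10, v = 0
Binding: C4, v ≥ 0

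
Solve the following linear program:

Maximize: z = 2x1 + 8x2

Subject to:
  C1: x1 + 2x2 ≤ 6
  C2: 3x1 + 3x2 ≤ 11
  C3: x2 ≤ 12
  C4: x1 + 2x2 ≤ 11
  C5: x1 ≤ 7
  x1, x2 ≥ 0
Each vertex is the intersection of two constraint boundaries that also satisfies all remaining constraints:
  x1 = 0 and x2 = 0 → (0, 0)
  3x1 + 3x2 = 11 and x2 = 0 → (3.667, 0)
  x1 + 2x2 = 6 and 3x1 + 3x2 = 11 → (1.333, 2.333)
  x1 + 2x2 = 6 and x1 = 0 → (0, 3)

Evaluating z = 2x1 + 8x2 at each vertex:
  (0, 0): z = 0
  (3.667, 0): z = 7.333
  (1.333, 2.333): z = 21.33
  (0, 3): z = 24

The maximum is at (0, 3) with z = 24.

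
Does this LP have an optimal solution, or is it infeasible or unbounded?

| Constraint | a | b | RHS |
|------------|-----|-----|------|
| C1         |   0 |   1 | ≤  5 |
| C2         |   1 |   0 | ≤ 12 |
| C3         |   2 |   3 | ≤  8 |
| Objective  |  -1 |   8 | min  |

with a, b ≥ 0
The point (4, 0) satisfies every constraint, so the LP is feasible; the constraints give a ≤ 12 and b ≤ 5, which with a, b ≥ 0 keep the feasible region inside a bounded box. A feasible, bounded LP attains a finite optimum at a vertex.

Feasible with finite optimum z* = -4 at (4, 0).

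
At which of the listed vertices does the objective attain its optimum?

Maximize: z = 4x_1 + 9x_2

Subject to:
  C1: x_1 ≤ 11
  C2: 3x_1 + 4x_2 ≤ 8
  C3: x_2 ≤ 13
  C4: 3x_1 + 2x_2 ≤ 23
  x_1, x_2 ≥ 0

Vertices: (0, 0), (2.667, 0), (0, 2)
Evaluating z = 4x_1 + 9x_2 at each vertex:
  (0, 0): z = 0
  (2.667, 0): z = 10.67
  (0, 2): z = 18

The largest value is z = 18, attained at (0, 2).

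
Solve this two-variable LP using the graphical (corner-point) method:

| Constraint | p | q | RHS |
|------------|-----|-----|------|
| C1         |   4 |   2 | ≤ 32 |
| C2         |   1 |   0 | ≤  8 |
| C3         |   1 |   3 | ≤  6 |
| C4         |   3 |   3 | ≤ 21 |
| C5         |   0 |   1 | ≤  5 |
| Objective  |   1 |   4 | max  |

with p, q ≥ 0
Each vertex is the intersection of two constraint boundaries that also satisfies all remaining constraints:
  p = 0 and q = 0 → (0, 0)
  p + 3q = 6 and q = 0 → (6, 0)
  p + 3q = 6 and p = 0 → (0, 2)

Evaluating z = p + 4q at each vertex:
  (0, 0): z = 0
  (6, 0): z = 6
  (0, 2): z = 8

The maximum is at (0, 2) with z = 8.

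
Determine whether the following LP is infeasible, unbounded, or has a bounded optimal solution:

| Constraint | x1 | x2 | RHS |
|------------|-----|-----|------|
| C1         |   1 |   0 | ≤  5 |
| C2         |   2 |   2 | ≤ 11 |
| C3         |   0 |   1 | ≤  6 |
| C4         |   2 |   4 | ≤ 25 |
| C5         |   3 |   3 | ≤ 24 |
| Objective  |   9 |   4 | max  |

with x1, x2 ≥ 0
The point (5, 0.5) satisfies every constraint, so the LP is feasible; the constraints give x1 ≤ 5 and x2 ≤ 6, which with x1, x2 ≥ 0 keep the feasible region inside a bounded box. A feasible, bounded LP attains a finite optimum at a vertex.

Evaluating z = 9x1 + 4x2 at each vertex:
  (0, 0): z = 0
  (5, 0): z = 45
  (5, 0.5): z = 47
  (0, 5.5): z = 22

Feasible with finite optimum z* = 47 at (5, 0.5).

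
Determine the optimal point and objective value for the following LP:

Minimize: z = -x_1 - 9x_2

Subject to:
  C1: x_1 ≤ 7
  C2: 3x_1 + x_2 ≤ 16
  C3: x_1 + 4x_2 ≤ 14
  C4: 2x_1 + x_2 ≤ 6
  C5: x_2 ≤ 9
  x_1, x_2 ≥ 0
Each vertex is the intersection of two constraint boundaries that also satisfies all remaining constraints:
  x_1 = 0 and x_2 = 0 → (0, 0)
  2x_1 + x_2 = 6 and x_2 = 0 → (3, 0)
  x_1 + 4x_2 = 14 and 2x_1 + x_2 = 6 → (1.429, 3.143)
  x_1 + 4x_2 = 14 and x_1 = 0 → (0, 3.5)

Evaluating z = -x_1 - 9x_2 at each vertex:
  (0, 0): z = 0
  (3, 0): z = -3
  (1.429, 3.143): z = -29.71
  (0, 3.5): z = -31.5

The minimum is at (0, 3.5) with z = -31.5.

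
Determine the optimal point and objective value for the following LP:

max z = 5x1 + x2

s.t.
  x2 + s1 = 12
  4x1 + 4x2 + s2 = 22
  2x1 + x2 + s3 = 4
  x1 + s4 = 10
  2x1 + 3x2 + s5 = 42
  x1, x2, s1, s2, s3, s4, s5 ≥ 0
x1 = 2, x2 = 0, z = 10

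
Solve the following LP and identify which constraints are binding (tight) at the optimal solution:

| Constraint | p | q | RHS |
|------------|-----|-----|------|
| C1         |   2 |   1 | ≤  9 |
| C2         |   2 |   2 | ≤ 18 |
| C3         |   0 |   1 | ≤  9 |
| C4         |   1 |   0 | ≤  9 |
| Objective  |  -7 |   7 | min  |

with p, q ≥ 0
Optimal: p = 4.5, q = 0
Slack at optimum:
  C1: slack = 0 (binding)
  C2: slack = 9
  C3: slack = 9
  C4: slack = 4.5
  p ≥ 0: p = 4.5
  q ≥ 0: q = 0 (binding)
Binding constraints: C1, q ≥ 0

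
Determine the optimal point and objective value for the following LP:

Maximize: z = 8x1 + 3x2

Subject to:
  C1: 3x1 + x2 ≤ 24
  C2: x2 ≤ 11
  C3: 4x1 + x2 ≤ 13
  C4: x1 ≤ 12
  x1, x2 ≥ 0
Each vertex is the intersection of two constraint boundaries that also satisfies all remaining constraints:
  x1 = 0 and x2 = 0 → (0, 0)
  4x1 + x2 = 13 and x2 = 0 → (3.25, 0)
  x2 = 11 and 4x1 + x2 = 13 → (0.5, 11)
  x2 = 11 and x1 = 0 → (0, 11)

Evaluating z = 8x1 + 3x2 at each vertex:
  (0, 0): z = 0
  (3.25, 0): z = 26
  (0.5, 11): z = 37
  (0, 11): z = 33

The maximum is at (0.5, 11) with z = 37.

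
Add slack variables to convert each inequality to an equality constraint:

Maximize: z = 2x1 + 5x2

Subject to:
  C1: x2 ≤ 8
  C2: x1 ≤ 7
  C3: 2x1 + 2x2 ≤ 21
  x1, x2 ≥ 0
max z = 2x1 + 5x2

s.t.
  x2 + s1 = 8
  x1 + s2 = 7
  2x1 + 2x2 + s3 = 21
  x1, x2, s1, s2, s3 ≥ 0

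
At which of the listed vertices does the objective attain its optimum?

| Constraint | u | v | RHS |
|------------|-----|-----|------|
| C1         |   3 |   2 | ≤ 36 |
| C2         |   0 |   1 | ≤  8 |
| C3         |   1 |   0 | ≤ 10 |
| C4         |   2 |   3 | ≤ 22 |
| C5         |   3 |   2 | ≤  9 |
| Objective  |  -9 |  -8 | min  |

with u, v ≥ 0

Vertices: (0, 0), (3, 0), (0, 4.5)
Evaluating z = -9u - 8v at each vertex:
  (0, 0): z = 0
  (3, 0): z = -27
  (0, 4.5): z = -36

The smallest value is z = -36, attained at (0, 4.5).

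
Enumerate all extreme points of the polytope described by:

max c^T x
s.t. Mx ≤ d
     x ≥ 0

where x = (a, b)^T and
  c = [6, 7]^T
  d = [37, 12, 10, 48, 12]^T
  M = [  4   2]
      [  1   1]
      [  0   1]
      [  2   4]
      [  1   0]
Each vertex is the intersection of two constraint boundaries that also satisfies all remaining constraints:
  a = 0 and b = 0 → (0, 0)
  4a + 2b = 37 and b = 0 → (9.25, 0)
  4a + 2b = 37 and a + b = 12 → (6.5, 5.5)
  a + b = 12 and b = 10 → (2, 10)
  b = 10 and a = 0 → (0, 10)

Vertices: (0, 0), (9.25, 0), (6.5, 5.5), (2, 10), (0, 10)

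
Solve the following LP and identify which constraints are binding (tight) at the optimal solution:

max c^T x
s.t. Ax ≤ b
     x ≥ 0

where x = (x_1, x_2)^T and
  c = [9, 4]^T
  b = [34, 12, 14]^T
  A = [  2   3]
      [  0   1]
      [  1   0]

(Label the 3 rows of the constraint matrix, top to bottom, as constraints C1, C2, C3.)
Optimal: x_1 = 14, x_2 = 2
Slack at optimum:
  C1: slack = 0 (binding)
  C2: slack = 10
  C3: slack = 0 (binding)
  x_1 ≥ 0: x_1 = 14
  x_2 ≥ 0: x_2 = 2
Binding constraints: C1, C3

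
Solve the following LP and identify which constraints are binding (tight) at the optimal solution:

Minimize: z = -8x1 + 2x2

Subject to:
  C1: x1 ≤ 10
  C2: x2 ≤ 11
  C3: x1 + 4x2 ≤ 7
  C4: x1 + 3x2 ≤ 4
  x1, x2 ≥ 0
Optimal: x1 = 4, x2 = 0
Slack at optimum:
  C1: slack = 6
  C2: slack = 11
  C3: slack = 3
  C4: slack = 0 (binding)
  x1 ≥ 0: x1 = 4
  x2 ≥ 0: x2 = 0 (binding)
Binding constraints: C4, x2 ≥ 0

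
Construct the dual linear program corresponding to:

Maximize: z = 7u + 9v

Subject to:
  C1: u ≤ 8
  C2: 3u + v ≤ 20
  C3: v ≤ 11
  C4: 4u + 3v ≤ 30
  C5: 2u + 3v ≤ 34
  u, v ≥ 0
Minimize: z = 8y1 + 20y2 + 11y3 + 30y4 + 34y5

Subject to:
  C1: -y1 - 3y2 - 4y4 - 2y5 ≤ -7
  C2: -y2 - y3 - 3y4 - 3y5 ≤ -9
  y1, y2, y3, y4, y5 ≥ 0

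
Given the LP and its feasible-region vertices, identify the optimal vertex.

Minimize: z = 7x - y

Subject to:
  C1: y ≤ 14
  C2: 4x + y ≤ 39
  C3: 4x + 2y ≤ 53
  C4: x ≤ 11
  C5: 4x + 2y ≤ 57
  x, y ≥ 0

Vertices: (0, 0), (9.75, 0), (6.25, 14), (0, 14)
(0, 14) with z = -14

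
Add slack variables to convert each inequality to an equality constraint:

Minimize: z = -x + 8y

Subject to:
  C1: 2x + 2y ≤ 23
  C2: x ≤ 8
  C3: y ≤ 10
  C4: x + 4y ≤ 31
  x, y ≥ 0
min z = -x + 8y

s.t.
  2x + 2y + s1 = 23
  x + s2 = 8
  y + s3 = 10
  x + 4y + s4 = 31
  x, y, s1, s2, s3, s4 ≥ 0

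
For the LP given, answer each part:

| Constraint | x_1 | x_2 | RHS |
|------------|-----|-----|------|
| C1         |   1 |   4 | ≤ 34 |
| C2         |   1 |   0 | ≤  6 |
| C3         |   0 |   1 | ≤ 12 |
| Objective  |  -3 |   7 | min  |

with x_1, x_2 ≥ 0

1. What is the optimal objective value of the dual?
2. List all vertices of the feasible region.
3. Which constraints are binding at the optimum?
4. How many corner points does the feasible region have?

1. -18 (by strong duality, equal to the primal optimum)
2. (0, 0), (6, 0), (6, 7), (0, 8.5)
3. C2, x_2 ≥ 0
4. 4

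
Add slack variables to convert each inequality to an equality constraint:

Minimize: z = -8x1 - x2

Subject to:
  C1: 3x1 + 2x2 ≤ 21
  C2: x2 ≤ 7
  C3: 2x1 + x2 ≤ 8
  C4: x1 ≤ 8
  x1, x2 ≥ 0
min z = -8x1 - x2

s.t.
  3x1 + 2x2 + s1 = 21
  x2 + s2 = 7
  2x1 + x2 + s3 = 8
  x1 + s4 = 8
  x1, x2, s1, s2, s3, s4 ≥ 0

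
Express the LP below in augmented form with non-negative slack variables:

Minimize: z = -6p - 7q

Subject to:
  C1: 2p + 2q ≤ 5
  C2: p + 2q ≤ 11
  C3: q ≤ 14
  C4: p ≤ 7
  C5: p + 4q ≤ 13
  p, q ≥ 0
min z = -6p - 7q

s.t.
  2p + 2q + s1 = 5
  p + 2q + s2 = 11
  q + s3 = 14
  p + s4 = 7
  p + 4q + s5 = 13
  p, q, s1, s2, s3, s4, s5 ≥ 0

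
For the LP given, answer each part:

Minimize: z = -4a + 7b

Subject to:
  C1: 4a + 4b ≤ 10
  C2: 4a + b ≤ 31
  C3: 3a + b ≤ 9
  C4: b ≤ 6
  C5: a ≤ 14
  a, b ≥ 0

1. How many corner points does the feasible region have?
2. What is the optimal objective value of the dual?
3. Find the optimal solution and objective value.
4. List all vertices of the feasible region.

1. 3
2. -10 (by strong duality, equal to the primal optimum)
3. a = 2.5, b = 0, z = -10
4. (0, 0), (2.5, 0), (0, 2.5)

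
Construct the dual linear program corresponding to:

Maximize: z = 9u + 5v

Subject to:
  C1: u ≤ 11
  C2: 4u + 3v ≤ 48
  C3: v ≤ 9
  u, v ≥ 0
Minimize: z = 11y1 + 48y2 + 9y3

Subject to:
  C1: -y1 - 4y2 ≤ -9
  C2: -3y2 - y3 ≤ -5
  y1, y2, y3 ≥ 0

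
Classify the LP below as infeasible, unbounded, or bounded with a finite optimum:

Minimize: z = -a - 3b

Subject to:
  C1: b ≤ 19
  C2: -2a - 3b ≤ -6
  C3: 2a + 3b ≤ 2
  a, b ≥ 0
C3 requires 2a + 3b ≤ 2, while C2 (-2a - 3b ≤ -6) is equivalent to 2a + 3b ≥ 6. Together they would need 6 ≤ 2a + 3b ≤ 2, which is impossible since 6 > 2. No point satisfies all constraints.

The feasible region is empty; the LP is infeasible.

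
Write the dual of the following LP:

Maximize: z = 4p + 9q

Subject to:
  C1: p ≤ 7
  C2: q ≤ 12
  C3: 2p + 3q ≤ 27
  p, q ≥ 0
Minimize: z = 7y1 + 12y2 + 27y3

Subject to:
  C1: -y1 - 2y3 ≤ -4
  C2: -y2 - 3y3 ≤ -9
  y1, y2, y3 ≥ 0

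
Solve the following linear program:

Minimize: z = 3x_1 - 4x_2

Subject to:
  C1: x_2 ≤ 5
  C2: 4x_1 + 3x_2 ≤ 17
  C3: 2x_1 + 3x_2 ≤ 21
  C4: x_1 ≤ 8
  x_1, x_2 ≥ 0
x_1 = 0, x_2 = 5, z = -20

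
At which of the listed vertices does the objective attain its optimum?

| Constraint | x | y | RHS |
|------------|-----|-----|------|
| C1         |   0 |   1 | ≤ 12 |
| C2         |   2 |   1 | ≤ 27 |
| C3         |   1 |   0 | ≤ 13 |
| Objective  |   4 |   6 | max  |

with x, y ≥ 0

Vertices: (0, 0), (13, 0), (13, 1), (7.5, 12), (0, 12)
Evaluating z = 4x + 6y at each vertex:
  (0, 0): z = 0
  (13, 0): z = 52
  (13, 1): z = 58
  (7.5, 12): z = 102
  (0, 12): z = 72

The largest value is z = 102, attained at (7.5, 12).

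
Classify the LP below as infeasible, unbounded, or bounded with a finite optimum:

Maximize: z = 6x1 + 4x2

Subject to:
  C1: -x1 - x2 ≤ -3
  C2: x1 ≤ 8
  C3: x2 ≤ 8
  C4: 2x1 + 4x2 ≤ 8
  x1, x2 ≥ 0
The point (4, 0) satisfies every constraint, so the LP is feasible; the constraints give x1 ≤ 8 and x2 ≤ 8, which with x1, x2 ≥ 0 keep the feasible region inside a bounded box. A feasible, bounded LP attains a finite optimum at a vertex.

Feasible with finite optimum z* = 24 at (4, 0).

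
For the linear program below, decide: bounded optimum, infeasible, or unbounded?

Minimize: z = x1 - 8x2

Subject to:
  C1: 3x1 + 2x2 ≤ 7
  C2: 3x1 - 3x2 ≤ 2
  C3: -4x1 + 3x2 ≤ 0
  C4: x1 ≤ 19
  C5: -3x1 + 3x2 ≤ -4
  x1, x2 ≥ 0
C2 requires 3x1 - 3x2 ≤ 2, while C5 (-3x1 + 3x2 ≤ -4) is equivalent to 3x1 - 3x2 ≥ 4. Together they would need 4 ≤ 3x1 - 3x2 ≤ 2, which is impossible since 4 > 2. No point satisfies all constraints.

The feasible region is empty; the LP is infeasible.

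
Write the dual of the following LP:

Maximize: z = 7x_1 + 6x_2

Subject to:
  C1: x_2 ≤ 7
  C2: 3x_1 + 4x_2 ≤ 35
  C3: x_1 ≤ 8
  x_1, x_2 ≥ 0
Minimize: z = 7y1 + 35y2 + 8y3

Subject to:
  C1: -3y2 - y3 ≤ -7
  C2: -y1 - 4y2 ≤ -6
  y1, y2, y3 ≥ 0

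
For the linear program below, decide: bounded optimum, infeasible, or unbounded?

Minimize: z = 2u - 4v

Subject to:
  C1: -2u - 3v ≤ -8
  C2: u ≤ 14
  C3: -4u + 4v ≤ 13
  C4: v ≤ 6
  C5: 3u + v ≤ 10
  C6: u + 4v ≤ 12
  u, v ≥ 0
The point (0, 3) satisfies every constraint, so the LP is feasible; the constraints give u ≤ 14 and v ≤ 6, which with u, v ≥ 0 keep the feasible region inside a bounded box. A feasible, bounded LP attains a finite optimum at a vertex.

Evaluating z = 2u - 4v at each vertex:
  (3.143, 0.5714): z = 4
  (2.545, 2.364): z = -4.364
  (0, 3): z = -12
  (0, 2.667): z = -10.67

Feasible with finite optimum z* = -12 at (0, 3).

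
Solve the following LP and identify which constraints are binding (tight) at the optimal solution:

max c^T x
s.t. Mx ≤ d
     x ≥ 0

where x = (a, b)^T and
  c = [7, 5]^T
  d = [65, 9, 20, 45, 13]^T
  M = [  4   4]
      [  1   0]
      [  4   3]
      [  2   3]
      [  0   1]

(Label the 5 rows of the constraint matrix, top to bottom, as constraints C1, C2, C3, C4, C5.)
Optimal: a = 5, b = 0
Binding: C3, b ≥ 0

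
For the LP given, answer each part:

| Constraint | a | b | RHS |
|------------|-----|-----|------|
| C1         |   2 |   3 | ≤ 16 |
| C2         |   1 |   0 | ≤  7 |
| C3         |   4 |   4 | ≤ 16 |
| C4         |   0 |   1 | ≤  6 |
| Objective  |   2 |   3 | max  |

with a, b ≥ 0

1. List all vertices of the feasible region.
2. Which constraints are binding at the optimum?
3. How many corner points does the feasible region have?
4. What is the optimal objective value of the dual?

1. (0, 0), (4, 0), (0, 4)
2. C3, a ≥ 0
3. 3
4. 12 (by strong duality, equal to the primal optimum)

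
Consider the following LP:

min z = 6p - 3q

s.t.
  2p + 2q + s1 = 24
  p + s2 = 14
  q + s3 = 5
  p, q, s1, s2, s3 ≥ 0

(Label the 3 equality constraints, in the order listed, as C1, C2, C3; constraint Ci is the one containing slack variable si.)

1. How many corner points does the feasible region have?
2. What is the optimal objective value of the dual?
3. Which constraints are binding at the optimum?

1. 4
2. -15 (by strong duality, equal to the primal optimum)
3. C3, p ≥ 0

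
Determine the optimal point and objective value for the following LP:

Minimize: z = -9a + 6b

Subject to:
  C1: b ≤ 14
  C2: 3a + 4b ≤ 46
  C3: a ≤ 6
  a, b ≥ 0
a = 6, b = 0, z = -54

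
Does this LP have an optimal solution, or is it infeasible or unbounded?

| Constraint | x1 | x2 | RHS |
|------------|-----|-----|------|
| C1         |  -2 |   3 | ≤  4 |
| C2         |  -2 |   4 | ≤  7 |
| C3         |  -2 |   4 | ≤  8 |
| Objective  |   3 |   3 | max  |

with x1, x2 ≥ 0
Feasible point: (0, 0) satisfies every constraint, so the LP is feasible.
Direction d = (1, 0): for each constraint row a, a·d ≤ 0 —
  (-2)(1) + (3)(0) = -2 ≤ 0
  (-2)(1) + (4)(0) = -2 ≤ 0
  (-2)(1) + (4)(0) = -2 ≤ 0
and d ≥ 0, so (0, 0) + t·d stays feasible for every t ≥ 0. Along this ray z = 3x1 + 3x2 changes by 3 per unit t, so z → +∞.

Unbounded — the objective can increase without bound over the feasible region.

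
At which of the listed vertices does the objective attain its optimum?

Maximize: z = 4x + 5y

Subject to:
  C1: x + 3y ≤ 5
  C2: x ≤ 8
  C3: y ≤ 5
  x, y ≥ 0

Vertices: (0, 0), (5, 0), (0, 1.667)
(5, 0) with z = 20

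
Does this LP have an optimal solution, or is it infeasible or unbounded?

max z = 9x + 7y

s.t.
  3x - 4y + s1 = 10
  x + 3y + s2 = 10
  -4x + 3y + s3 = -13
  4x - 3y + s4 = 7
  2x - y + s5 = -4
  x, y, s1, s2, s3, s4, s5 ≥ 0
The row 4x - 3y + s4 = 7 with s4 ≥ 0 requires 4x - 3y ≤ 7, while the row -4x + 3y + s3 = -13 with s3 ≥ 0 is equivalent to 4x - 3y ≥ 13. Together they would need 13 ≤ 4x - 3y ≤ 7, which is impossible since 13 > 7. No point satisfies all constraints.

The feasible region is empty; the LP is infeasible.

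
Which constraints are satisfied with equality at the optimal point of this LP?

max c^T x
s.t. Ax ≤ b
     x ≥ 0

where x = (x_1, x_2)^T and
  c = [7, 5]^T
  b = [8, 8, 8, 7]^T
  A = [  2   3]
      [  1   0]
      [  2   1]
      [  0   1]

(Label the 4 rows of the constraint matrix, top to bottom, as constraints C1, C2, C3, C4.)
Optimal: x_1 = 4, x_2 = 0
Slack at optimum:
  C1: slack = 0 (binding)
  C2: slack = 4
  C3: slack = 0 (binding)
  C4: slack = 7
  x_1 ≥ 0: x_1 = 4
  x_2 ≥ 0: x_2 = 0 (binding)
Binding constraints: C1, C3, x_2 ≥ 0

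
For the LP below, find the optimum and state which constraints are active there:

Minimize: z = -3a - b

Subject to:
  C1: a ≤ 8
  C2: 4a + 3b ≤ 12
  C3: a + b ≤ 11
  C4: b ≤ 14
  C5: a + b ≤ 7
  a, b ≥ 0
Optimal: a = 3, b = 0
Binding: C2, b ≥ 0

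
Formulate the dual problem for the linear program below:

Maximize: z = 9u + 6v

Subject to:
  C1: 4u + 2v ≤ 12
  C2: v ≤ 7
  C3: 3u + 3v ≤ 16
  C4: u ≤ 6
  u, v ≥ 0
Minimize: z = 12y1 + 7y2 + 16y3 + 6y4

Subject to:
  C1: -4y1 - 3y3 - y4 ≤ -9
  C2: -2y1 - y2 - 3y3 ≤ -6
  y1, y2, y3, y4 ≥ 0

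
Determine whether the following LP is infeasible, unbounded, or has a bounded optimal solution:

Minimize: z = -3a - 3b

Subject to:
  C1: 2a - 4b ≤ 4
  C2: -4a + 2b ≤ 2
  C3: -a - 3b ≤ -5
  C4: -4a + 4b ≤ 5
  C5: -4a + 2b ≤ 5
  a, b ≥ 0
Feasible point: (1, 2) satisfies every constraint, so the LP is feasible.
Direction d = (1, 1): for each constraint row a, a·d ≤ 0 —
  (2)(1) + (-4)(1) = -2 ≤ 0
  (-4)(1) + (2)(1) = -2 ≤ 0
  (-1)(1) + (-3)(1) = -4 ≤ 0
  (-4)(1) + (4)(1) = 0 ≤ 0
  (-4)(1) + (2)(1) = -2 ≤ 0
and d ≥ 0, so (1, 2) + t·d stays feasible for every t ≥ 0. Along this ray z = -3a - 3b changes by -6 per unit t, so z → −∞.

Unbounded: there is a feasible ray along which z → −∞.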